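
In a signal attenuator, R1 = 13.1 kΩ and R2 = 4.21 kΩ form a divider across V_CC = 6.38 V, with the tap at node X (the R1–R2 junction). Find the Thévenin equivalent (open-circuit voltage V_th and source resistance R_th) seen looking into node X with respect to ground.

V_th ≈ 1.55 V, R_th ≈ 3.19 kΩ

Open-circuit (no load on X): V_th = V_CC · R2/(R1 + R2) = 6.38 × 4.21/(13.10 + 4.21) = 1.552 V.
Zeroing V_CC shorts the top of R1 to ground, so R_th = R1 ‖ R2 = 3.186 kΩ.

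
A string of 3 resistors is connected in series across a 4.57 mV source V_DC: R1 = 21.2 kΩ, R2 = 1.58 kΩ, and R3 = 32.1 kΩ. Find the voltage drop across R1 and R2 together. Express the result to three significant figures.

V ≈ 1.90 mV

Total series resistance ΣR = 21.2 + 1.58 + 32.1 = 54.88 kΩ.
R_{R1..R2} = 21.2 + 1.58 = 22.78 kΩ.
Voltage divider: V = V_DC · (22.78 / 54.88) = 4.57 × 0.4151 = 1.897 mV.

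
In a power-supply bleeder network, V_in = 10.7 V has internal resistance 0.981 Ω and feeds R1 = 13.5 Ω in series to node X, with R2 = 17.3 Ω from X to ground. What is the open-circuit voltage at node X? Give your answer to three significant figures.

V_th ≈ 5.82 V

R1' = 0.981 + 13.5 = 14.48 Ω (source resistance + R1).
With X open, the divider is unloaded: V_th = 10.7 × 17.3/31.78 = 5.825 V.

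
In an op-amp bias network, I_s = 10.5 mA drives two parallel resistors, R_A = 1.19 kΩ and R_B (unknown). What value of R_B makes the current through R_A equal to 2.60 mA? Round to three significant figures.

In a two-way split, I_A/I_s = R_B/(R_A + R_B).
With f = 0.2476, R_B = R_A · f/(1−f) = 1.19 × 0.3291 = 0.3916 kΩ.

R_B ≈ 0.392 kΩ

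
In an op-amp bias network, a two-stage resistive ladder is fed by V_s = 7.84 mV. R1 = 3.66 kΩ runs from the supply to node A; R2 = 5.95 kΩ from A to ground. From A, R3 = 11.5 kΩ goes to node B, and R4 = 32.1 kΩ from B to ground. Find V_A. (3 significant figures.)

V_A ≈ 4.61 mV

Node A sees R2 in parallel with the series input of stage 2, R3 + R4 = 43.60 kΩ.
R2 ‖ (R3+R4) = 5.236 kΩ.
V_A = 7.84 × 5.236/(3.66 + 5.236) = 4.614 mV.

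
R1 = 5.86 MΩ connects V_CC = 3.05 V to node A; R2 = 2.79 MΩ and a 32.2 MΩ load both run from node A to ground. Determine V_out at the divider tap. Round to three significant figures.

V_out ≈ 0.929 V

First combine the lower leg with the load: R2 ‖ R_L = 2.568 MΩ.
Now apply the divider: V_out = 3.05 × 0.3047 = 0.9292 V.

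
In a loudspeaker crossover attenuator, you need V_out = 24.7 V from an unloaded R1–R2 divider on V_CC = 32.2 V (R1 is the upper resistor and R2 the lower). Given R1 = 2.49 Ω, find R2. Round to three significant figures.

R2 ≈ 8.20 Ω

V_out/V_CC = R2/(R1+R2) = 0.7671.
Rearranging, R2 = R1·k/(1−k) = 2.49 × 3.293 = 8.200 Ω.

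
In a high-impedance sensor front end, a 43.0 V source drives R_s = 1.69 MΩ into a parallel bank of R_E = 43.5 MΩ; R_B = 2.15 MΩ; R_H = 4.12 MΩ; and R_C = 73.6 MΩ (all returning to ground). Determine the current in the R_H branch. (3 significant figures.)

Equivalent of the parallel group: R_p = 1.343 MΩ.
Node voltage V_A = V_CC · R_p/(R_s + R_p) = 43.0 × 0.4429 = 19.04 V.
I(R_H) = V_A / R_H = 19.04/4.12 = 4.622 µA.

I ≈ 4.62 µA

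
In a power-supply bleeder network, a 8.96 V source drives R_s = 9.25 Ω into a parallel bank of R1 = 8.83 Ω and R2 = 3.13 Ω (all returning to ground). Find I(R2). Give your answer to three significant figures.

Combine the parallel branches: R_p = (1/8.83 + 1/3.13)⁻¹ = 2.311 Ω.
V_A = 8.96 × 2.311/11.56 = 1.791 V.
I(R2) = V_A / R2 = 1.791/3.13 = 0.5722 A.

I ≈ 0.572 A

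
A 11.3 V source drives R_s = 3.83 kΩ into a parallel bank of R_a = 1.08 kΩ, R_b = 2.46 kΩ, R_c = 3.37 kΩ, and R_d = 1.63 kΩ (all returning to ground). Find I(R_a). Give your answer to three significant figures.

Combine the parallel branches: R_p = (1/1.08 + 1/2.46 + 1/3.37 + 1/1.63)⁻¹ = 0.4459 kΩ.
Node voltage V_A = V_in · R_p/(R_s + R_p) = 11.3 × 0.1043 = 1.178 V.
Branch current I = V_A/R_a = 1.178/1.08 = 1.091 mA.

I ≈ 1.09 mA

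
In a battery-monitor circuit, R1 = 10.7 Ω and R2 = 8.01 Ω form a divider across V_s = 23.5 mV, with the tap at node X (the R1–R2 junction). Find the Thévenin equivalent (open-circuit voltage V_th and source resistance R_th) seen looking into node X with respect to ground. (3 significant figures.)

V_th is the unloaded tap voltage: V_s · R2/(R1+R2) = 23.5 × 0.4281 = 10.06 mV.
With V_s suppressed (replaced by a short), R_th = R1 ‖ R2 = (10.70 × 8.01)/(10.70 + 8.01) = 4.581 Ω.

V_th ≈ 10.1 mV, R_th ≈ 4.58 Ω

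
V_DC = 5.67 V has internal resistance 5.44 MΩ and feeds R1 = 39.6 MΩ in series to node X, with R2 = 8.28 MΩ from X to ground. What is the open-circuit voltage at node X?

R1' = 5.44 + 39.6 = 45.04 MΩ (source resistance + R1).
Open-circuit (no load on X): V_th = V_DC · R2/(R1' + R2) = 5.67 × 8.28/(45.04 + 8.28) = 0.8805 V.

V_th ≈ 0.880 V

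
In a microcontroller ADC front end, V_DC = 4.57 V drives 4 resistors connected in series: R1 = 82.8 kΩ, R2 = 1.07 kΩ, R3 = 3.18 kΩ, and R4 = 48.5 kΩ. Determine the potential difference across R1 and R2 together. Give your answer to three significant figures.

V ≈ 2.83 V

Series total: ΣR = 82.8 + 1.07 + 3.18 + 48.5 = 135.6 kΩ.
R_{R1..R2} = 82.8 + 1.07 = 83.87 kΩ.
V = V_DC · R/ΣR = 4.57 × 0.6187 = 2.828 V.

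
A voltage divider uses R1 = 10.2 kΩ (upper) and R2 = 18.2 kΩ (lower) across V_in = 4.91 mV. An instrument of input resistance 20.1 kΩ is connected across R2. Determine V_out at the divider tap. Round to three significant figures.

V_out ≈ 2.37 mV

The load sits in parallel with R2, giving an effective lower resistance R2' = R2·R_L/(R2+R_L) = 9.551 kΩ.
Then V_out = V_in · R2'/(R1 + R2') = 4.91 × 9.551/19.75 = 2.374 mV.
(Unloaded it would be 3.15 mV; the load pulls it down.)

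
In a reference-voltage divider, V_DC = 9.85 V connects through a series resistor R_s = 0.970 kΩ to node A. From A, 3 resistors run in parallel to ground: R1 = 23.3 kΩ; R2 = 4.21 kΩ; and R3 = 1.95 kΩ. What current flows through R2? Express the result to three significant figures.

Equivalent of the parallel group: R_p = 1.261 kΩ.
Node voltage V_A = V_DC · R_p/(R_s + R_p) = 9.85 × 0.5651 = 5.567 V.
Branch current I = V_A/R2 = 5.567/4.21 = 1.322 mA.

I ≈ 1.32 mA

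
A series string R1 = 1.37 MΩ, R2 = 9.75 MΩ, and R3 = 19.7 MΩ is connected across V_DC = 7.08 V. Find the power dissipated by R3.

P ≈ 1.04 µW

ΣR = 30.82 MΩ → I = 7.08/30.82 = 0.2297 µA.
V(R3) = I·R = 4.526 V; P = V·I = 4.526 × 0.2297 = 1.040 µW.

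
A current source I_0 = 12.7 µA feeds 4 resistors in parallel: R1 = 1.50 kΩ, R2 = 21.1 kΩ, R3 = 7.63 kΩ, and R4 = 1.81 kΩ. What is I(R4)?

Total conductance ΣG = 1/1.50 + 1/21.1 + 1/7.63 + 1/1.81 = 1.398 (units of 1/kΩ).
By the current-divider rule, I = I_0 · G_k/ΣG = 12.7 × 0.3953 = 5.020 µA.

I ≈ 5.02 µA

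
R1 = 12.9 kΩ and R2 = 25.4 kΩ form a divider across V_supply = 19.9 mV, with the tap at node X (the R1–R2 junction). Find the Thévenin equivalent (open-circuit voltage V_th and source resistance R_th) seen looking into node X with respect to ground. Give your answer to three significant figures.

With X open, the divider is unloaded: V_th = 19.9 × 25.4/38.30 = 13.20 mV.
With V_supply suppressed (replaced by a short), R_th = R1 ‖ R2 = (12.90 × 25.4)/(12.90 + 25.4) = 8.555 kΩ.

V_th ≈ 13.2 mV, R_th ≈ 8.56 kΩ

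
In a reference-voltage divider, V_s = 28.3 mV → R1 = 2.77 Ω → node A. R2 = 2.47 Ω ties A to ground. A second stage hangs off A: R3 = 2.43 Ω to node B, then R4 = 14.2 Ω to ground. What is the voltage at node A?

The second stage (R3 + R4 = 16.63 Ω) loads node A in parallel with R2.
R2 ‖ (R3+R4) = 2.151 Ω.
First divider: V_A = V_s · 2.151/(2.77 + 2.151) = 12.37 mV.

V_A ≈ 12.4 mV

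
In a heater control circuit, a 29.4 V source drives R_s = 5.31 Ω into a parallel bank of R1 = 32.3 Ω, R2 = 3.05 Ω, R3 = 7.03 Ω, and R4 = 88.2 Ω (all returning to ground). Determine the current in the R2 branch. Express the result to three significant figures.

I ≈ 2.59 A

Parallel bank: R_p = 1/(1/32.3 + 1/3.05 + 1/7.03 + 1/88.2) = 1.952 Ω.
V_A = 29.4 × 1.952/7.262 = 7.901 V.
I(R2) = V_A / R2 = 7.901/3.05 = 2.591 A.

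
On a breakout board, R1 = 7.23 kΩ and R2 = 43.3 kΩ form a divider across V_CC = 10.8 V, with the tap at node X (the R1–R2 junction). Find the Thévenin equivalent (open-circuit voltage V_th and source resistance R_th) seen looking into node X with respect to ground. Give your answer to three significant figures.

V_th ≈ 9.25 V, R_th ≈ 6.20 kΩ

Open-circuit (no load on X): V_th = V_CC · R2/(R1 + R2) = 10.8 × 43.3/(7.230 + 43.3) = 9.255 V.
Zeroing V_CC shorts the top of R1 to ground, so R_th = R1 ‖ R2 = 6.196 kΩ.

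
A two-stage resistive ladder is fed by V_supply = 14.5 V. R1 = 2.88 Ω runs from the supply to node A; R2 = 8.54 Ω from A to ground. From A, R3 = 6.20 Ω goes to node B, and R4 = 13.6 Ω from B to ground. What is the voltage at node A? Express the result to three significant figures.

Looking into the second stage from A: R3 + R4 = 19.80 Ω appears in parallel with R2.
R2 ‖ (R3+R4) = 5.967 Ω.
First divider: V_A = V_supply · 5.967/(2.88 + 5.967) = 9.780 V.

V_A ≈ 9.78 V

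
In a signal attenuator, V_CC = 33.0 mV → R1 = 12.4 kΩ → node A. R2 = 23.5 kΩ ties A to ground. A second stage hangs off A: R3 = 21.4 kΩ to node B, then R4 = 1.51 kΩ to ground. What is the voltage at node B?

Node A sees R2 in parallel with the series input of stage 2, R3 + R4 = 22.91 kΩ.
R2 ‖ (R3+R4) = 11.60 kΩ.
So V_A = 33.0 × 0.4833 = 15.95 mV.
Then the unloaded second divider: V_B = V_A × R4/(R3+R4) = 15.95 × 0.06591 = 1.051 mV.

V_B ≈ 1.05 mV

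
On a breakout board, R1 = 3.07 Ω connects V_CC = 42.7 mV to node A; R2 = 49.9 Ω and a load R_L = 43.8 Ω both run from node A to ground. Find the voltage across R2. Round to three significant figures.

V_out ≈ 37.7 mV

R2 ‖ R_L = (49.9 × 43.8)/(49.9 + 43.8) = 23.33 Ω.
Now apply the divider: V_out = 42.7 × 0.8837 = 37.73 mV.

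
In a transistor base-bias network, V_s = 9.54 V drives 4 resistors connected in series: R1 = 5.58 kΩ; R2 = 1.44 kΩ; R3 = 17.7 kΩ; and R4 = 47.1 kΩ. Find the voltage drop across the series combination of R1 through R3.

V ≈ 3.28 V

Total series resistance ΣR = 5.58 + 1.44 + 17.7 + 47.1 = 71.82 kΩ.
R_{R1..R3} = 5.58 + 1.44 + 17.7 = 24.72 kΩ.
By the voltage-divider rule, V = 9.54 × 24.72/71.82 = 3.284 V.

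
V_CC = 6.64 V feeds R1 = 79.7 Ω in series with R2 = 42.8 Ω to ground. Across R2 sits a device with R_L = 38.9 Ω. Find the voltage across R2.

V_out ≈ 1.35 V

The load sits in parallel with R2, giving an effective lower resistance R2' = R2·R_L/(R2+R_L) = 20.38 Ω.
Then V_out = V_CC · R2'/(R1 + R2') = 6.64 × 20.38/100.1 = 1.352 V.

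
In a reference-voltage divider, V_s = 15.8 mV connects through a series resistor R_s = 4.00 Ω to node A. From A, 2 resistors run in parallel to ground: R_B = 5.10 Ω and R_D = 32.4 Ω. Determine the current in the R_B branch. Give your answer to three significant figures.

Equivalent of the parallel group: R_p = 4.406 Ω.
V_A = 15.8 × 4.406/8.406 = 8.282 mV.
I(R_B) = V_A / R_B = 8.282/5.10 = 1.624 mA.

I ≈ 1.62 mA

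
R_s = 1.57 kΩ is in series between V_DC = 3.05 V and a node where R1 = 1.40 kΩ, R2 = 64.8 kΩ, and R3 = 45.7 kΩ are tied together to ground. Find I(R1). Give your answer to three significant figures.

I ≈ 0.999 mA

Parallel bank: R_p = 1/(1/1.40 + 1/64.8 + 1/45.7) = 1.330 kΩ.
Node voltage V_A = V_DC · R_p/(R_s + R_p) = 3.05 × 0.4587 = 1.399 V.
Branch current I = V_A/R1 = 1.399/1.40 = 0.9993 mA.
(Check via current divider: I_total = 1.052 mA; share G_k/ΣG = 0.9504 → same result.)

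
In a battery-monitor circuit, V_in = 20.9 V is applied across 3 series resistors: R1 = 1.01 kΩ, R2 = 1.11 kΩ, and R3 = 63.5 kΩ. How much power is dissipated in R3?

ΣR = 65.62 kΩ → I = 20.9/65.62 = 0.3185 mA.
P = I²R = 0.1014 × 63.5 = 6.442 mW.

P ≈ 6.44 mW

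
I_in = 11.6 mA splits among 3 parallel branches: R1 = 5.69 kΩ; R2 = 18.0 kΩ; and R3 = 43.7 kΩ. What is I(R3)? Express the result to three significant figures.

Conductances: ΣG = 1/5.69 + 1/18.0 + 1/43.7 = 0.2542 (1/kΩ).
By the current-divider rule, I = I_in · G_k/ΣG = 11.6 × 0.09003 = 1.044 mA.

I ≈ 1.04 mA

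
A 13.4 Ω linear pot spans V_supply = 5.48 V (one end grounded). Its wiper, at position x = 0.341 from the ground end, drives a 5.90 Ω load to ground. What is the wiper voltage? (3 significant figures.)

The pot divides into 8.831 Ω above the wiper and 4.569 Ω below.
R_L loads the lower segment: effective lower R = 2.575 Ω.
V_out = 5.48 × 2.575/(8.831 + 2.575) = 1.237 V.

V_out ≈ 1.24 V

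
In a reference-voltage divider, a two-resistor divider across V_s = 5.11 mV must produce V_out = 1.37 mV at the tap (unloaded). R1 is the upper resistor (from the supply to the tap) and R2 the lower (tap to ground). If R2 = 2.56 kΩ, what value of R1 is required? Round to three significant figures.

R1 ≈ 6.99 kΩ

The divider ratio is R2/(R1+R2) = 1.37/5.11 = 0.2681.
R1 = R2·(1/k − 1) = 2.56 × 2.730 = 6.989 kΩ.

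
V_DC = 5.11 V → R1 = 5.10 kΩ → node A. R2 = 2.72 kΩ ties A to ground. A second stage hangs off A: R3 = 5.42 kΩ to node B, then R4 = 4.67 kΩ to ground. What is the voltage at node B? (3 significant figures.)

V_B ≈ 0.700 V

Looking into the second stage from A: R3 + R4 = 10.09 kΩ appears in parallel with R2.
R2 ‖ (R3+R4) = 2.142 kΩ.
V_A = 5.11 × 2.142/(5.10 + 2.142) = 1.512 V.
Then the unloaded second divider: V_B = V_A × R4/(R3+R4) = 1.512 × 0.4628 = 0.6996 V.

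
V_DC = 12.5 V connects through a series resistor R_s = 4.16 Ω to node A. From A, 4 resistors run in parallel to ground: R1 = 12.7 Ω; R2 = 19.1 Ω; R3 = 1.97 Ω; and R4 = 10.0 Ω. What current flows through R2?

I ≈ 0.161 A

Equivalent of the parallel group: R_p = 1.354 Ω.
Node voltage V_A = V_DC · R_p/(R_s + R_p) = 12.5 × 0.2455 = 3.069 V.
I(R2) = V_A / R2 = 3.069/19.1 = 0.1607 A.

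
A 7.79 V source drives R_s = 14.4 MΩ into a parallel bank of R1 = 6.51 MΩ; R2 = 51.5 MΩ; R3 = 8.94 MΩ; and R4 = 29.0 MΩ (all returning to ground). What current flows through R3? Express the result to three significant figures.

I ≈ 0.156 µA

Parallel bank: R_p = 1/(1/6.51 + 1/51.5 + 1/8.94 + 1/29.0) = 3.131 MΩ.
Node voltage V_A = V_s · R_p/(R_s + R_p) = 7.79 × 0.1786 = 1.391 V.
Branch current I = V_A/R3 = 1.391/8.94 = 0.1556 µA.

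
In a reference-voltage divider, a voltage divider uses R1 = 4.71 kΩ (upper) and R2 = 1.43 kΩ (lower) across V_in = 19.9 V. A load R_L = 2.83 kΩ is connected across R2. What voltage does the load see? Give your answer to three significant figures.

R2 ‖ R_L = (1.43 × 2.83)/(1.43 + 2.83) = 0.9500 kΩ.
Voltage divider with the loaded lower leg: V_out = 19.9 × 0.9500/(4.71 + 0.9500) = 19.9 × 0.1678 = 3.340 V.

V_out ≈ 3.34 V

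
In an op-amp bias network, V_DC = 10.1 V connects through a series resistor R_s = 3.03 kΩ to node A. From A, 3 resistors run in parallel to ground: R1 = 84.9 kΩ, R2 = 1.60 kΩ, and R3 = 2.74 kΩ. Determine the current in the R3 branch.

I ≈ 0.913 mA

Equivalent of the parallel group: R_p = 0.9983 kΩ.
V_A = 10.1 × 0.9983/4.028 = 2.503 V.
Branch current I = V_A/R3 = 2.503/2.74 = 0.9135 mA.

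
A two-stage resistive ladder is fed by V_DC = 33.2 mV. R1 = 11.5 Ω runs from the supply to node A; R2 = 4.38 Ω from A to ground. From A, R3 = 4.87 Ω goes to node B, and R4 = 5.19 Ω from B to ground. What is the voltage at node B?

Node A sees R2 in parallel with the series input of stage 2, R3 + R4 = 10.06 Ω.
R2 ‖ (R3+R4) = 3.051 Ω.
V_A = 33.2 × 3.051/(11.5 + 3.051) = 6.962 mV.
Then the unloaded second divider: V_B = V_A × R4/(R3+R4) = 6.962 × 0.5159 = 3.592 mV.

V_B ≈ 3.59 mV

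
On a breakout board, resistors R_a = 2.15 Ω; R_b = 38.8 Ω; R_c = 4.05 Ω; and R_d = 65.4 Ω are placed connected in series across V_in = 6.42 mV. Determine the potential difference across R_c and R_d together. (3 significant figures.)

V ≈ 4.04 mV

Series total: ΣR = 2.15 + 38.8 + 4.05 + 65.4 = 110.4 Ω.
R_{R_c..R_d} = 4.05 + 65.4 = 69.45 Ω.
V = V_in · R/ΣR = 6.42 × 0.6291 = 4.039 mV.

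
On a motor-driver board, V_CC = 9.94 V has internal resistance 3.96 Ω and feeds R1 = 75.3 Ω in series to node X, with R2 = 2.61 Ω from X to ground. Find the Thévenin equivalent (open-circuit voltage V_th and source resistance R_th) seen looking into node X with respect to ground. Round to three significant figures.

V_th ≈ 0.317 V, R_th ≈ 2.53 Ω

R1' = 3.96 + 75.3 = 79.26 Ω (source resistance + R1).
Open-circuit (no load on X): V_th = V_CC · R2/(R1' + R2) = 9.94 × 2.61/(79.26 + 2.61) = 0.3169 V.
With V_CC suppressed (replaced by a short), R_th = R1' ‖ R2 = (79.26 × 2.61)/(79.26 + 2.61) = 2.527 Ω.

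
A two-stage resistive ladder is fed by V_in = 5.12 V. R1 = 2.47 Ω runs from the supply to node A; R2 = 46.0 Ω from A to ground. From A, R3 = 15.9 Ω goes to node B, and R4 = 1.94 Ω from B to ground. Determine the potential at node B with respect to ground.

Node A sees R2 in parallel with the series input of stage 2, R3 + R4 = 17.84 Ω.
Effective lower resistance at A: R2 ‖ 17.84 = 12.85 Ω.
V_A = 5.12 × 12.85/(2.47 + 12.85) = 4.295 V.
Stage 2 is unloaded, so V_B = V_A · R4/(R3+R4) = 4.295 × 1.94/17.84 = 0.4670 V.

V_B ≈ 0.467 V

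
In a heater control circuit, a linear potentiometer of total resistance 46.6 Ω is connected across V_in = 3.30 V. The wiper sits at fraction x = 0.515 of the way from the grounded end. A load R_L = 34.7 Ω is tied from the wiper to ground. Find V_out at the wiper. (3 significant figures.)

V_out ≈ 1.27 V

Lower segment x·R_p = 24.00 Ω; upper segment (1−x)·R_p = 22.60 Ω.
Lower segment in parallel with the load: 24.00 ‖ 34.7 = 14.19 Ω.
V_out = 3.30 × 14.19/(22.60 + 14.19) = 1.273 V.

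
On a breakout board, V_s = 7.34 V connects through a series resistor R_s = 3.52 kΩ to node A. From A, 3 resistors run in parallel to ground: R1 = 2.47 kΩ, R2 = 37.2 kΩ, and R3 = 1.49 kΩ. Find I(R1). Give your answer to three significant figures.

I ≈ 0.609 mA

Equivalent of the parallel group: R_p = 0.9067 kΩ.
Node voltage V_A = V_s · R_p/(R_s + R_p) = 7.34 × 0.2048 = 1.503 V.
I(R1) = V_A / R1 = 1.503/2.47 = 0.6087 mA.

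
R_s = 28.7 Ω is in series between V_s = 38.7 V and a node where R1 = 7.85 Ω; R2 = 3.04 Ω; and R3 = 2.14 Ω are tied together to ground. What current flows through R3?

Equivalent of the parallel group: R_p = 1.083 Ω.
Node voltage V_A = V_s · R_p/(R_s + R_p) = 38.7 × 0.03635 = 1.407 V.
Branch current I = V_A/R3 = 1.407/2.14 = 0.6574 A.

I ≈ 0.657 A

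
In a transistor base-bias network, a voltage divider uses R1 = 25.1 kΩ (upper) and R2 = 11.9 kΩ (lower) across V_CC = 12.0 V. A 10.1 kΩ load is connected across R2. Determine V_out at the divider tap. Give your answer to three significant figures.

R2 ‖ R_L = (11.9 × 10.1)/(11.9 + 10.1) = 5.463 kΩ.
Then V_out = V_CC · R2'/(R1 + R2') = 12.0 × 5.463/30.56 = 2.145 V.

V_out ≈ 2.15 V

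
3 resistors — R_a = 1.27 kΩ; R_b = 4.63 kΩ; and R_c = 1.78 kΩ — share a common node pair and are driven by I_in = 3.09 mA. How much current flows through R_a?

I ≈ 1.55 mA

Conductances: ΣG = 1/1.27 + 1/4.63 + 1/1.78 = 1.565 (1/kΩ).
R_a takes the fraction G_k/ΣG = 0.7874/1.565 = 0.5031, so I = 3.09 × 0.5031 = 1.554 mA.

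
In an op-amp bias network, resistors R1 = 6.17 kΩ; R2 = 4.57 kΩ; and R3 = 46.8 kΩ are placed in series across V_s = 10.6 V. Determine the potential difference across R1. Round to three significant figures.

V ≈ 1.14 V

Total series resistance ΣR = 6.17 + 4.57 + 46.8 = 57.54 kΩ.
Voltage divider: V = V_s · (6.170 / 57.54) = 10.6 × 0.1072 = 1.137 V.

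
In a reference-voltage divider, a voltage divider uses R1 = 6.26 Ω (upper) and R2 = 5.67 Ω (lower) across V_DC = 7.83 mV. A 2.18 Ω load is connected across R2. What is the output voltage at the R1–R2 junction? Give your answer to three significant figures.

The load sits in parallel with R2, giving an effective lower resistance R2' = R2·R_L/(R2+R_L) = 1.575 Ω.
Voltage divider with the loaded lower leg: V_out = 7.83 × 1.575/(6.26 + 1.575) = 7.83 × 0.2010 = 1.574 mV.
(Unloaded it would be 3.72 mV; the load pulls it down.)

V_out ≈ 1.57 mV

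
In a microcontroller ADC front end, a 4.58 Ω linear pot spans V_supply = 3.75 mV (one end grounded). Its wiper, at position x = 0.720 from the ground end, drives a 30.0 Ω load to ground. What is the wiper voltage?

V_out ≈ 2.62 mV

The pot divides into 1.282 Ω above the wiper and 3.298 Ω below.
Lower segment in parallel with the load: 3.298 ‖ 30.0 = 2.971 Ω.
Then V_out = V_supply · 2.971/(1.282 + 2.971) = 2.619 mV.
(Unloaded: V_out = x·V_supply = 2.70 mV.)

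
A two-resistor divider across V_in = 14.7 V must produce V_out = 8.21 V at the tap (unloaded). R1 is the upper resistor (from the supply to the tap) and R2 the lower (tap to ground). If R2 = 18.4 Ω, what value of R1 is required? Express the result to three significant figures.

R1 ≈ 14.5 Ω

The divider ratio is R2/(R1+R2) = 8.21/14.7 = 0.5585.
R1 = R2·(1/k − 1) = 18.4 × 0.7905 = 14.55 Ω.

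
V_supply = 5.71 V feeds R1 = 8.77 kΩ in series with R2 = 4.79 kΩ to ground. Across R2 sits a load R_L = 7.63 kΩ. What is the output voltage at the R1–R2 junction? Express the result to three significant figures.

V_out ≈ 1.43 V

First combine the lower leg with the load: R2 ‖ R_L = 2.943 kΩ.
Now apply the divider: V_out = 5.71 × 0.2512 = 1.435 V.
(Unloaded it would be 2.02 V; the load pulls it down.)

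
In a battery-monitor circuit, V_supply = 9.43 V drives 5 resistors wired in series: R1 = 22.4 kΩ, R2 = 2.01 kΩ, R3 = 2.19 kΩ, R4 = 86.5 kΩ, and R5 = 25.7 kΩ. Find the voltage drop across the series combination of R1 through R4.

V ≈ 7.68 V

ΣR = 22.4 + 2.01 + 2.19 + 86.5 + 25.7 = 138.8 kΩ.
R_{R1..R4} = 22.4 + 2.01 + 2.19 + 86.5 = 113.1 kΩ.
Voltage divider: V = V_supply · (113.1 / 138.8) = 9.43 × 0.8148 = 7.684 V.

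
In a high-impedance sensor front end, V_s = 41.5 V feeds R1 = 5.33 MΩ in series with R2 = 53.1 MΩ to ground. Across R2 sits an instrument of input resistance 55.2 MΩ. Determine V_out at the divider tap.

V_out ≈ 34.7 V

R2 ‖ R_L = (53.1 × 55.2)/(53.1 + 55.2) = 27.06 MΩ.
Voltage divider with the loaded lower leg: V_out = 41.5 × 27.06/(5.33 + 27.06) = 41.5 × 0.8355 = 34.67 V.
(Unloaded it would be 37.7 V; the load pulls it down.)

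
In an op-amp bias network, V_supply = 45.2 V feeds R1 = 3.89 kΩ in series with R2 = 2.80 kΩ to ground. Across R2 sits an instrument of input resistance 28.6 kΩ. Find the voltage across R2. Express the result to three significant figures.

First combine the lower leg with the load: R2 ‖ R_L = 2.550 kΩ.
Voltage divider with the loaded lower leg: V_out = 45.2 × 2.550/(3.89 + 2.550) = 45.2 × 0.3960 = 17.90 V.
(Unloaded it would be 18.9 V; the load pulls it down.)

V_out ≈ 17.9 V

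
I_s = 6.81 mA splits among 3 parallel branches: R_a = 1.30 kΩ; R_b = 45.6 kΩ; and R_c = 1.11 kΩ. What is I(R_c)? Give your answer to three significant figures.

Conductances: ΣG = 1/1.30 + 1/45.6 + 1/1.11 = 1.692 (1/kΩ).
Current divider: I(R_c) = I_s · G_k/ΣG = 6.81 × (0.9009/1.692) = 6.81 × 0.5324 = 3.626 mA.

I ≈ 3.63 mA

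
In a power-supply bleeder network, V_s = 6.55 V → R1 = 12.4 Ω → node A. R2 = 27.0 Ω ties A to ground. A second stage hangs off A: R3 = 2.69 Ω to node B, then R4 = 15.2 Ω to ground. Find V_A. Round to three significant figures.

V_A ≈ 3.04 V

Node A sees R2 in parallel with the series input of stage 2, R3 + R4 = 17.89 Ω.
Effective lower resistance at A: R2 ‖ 17.89 = 10.76 Ω.
First divider: V_A = V_s · 10.76/(12.4 + 10.76) = 3.043 V.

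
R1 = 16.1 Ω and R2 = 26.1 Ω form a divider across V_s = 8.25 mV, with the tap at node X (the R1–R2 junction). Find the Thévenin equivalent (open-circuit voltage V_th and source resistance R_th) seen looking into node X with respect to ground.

V_th is the unloaded tap voltage: V_s · R2/(R1+R2) = 8.25 × 0.6185 = 5.102 mV.
With V_s suppressed (replaced by a short), R_th = R1 ‖ R2 = (16.10 × 26.1)/(16.10 + 26.1) = 9.958 Ω.

V_th ≈ 5.10 mV, R_th ≈ 9.96 Ω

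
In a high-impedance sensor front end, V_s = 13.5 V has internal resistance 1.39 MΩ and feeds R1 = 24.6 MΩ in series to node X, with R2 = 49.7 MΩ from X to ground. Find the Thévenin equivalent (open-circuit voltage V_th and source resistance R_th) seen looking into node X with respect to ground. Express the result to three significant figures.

V_th ≈ 8.86 V, R_th ≈ 17.1 MΩ

R1' = 1.39 + 24.6 = 25.99 MΩ (source resistance + R1).
With X open, the divider is unloaded: V_th = 13.5 × 49.7/75.69 = 8.864 V.
With V_s suppressed (replaced by a short), R_th = R1' ‖ R2 = (25.99 × 49.7)/(25.99 + 49.7) = 17.07 MΩ.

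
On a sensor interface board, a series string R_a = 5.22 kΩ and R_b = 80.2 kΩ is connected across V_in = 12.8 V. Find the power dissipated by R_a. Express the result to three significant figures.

The common current is I = 12.8/85.42 = 0.1498 mA.
P = I²R = 0.02245 × 5.22 = 0.1172 mW.

P ≈ 0.117 mW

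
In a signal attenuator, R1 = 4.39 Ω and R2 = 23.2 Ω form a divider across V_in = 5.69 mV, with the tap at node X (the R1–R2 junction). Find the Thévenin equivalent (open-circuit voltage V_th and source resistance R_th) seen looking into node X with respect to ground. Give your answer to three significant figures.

V_th is the unloaded tap voltage: V_in · R2/(R1+R2) = 5.69 × 0.8409 = 4.785 mV.
Looking into X with the source shorted: R_th = R1·R2/(R1+R2) = 4.390 × 23.2/27.59 = 3.691 Ω.

V_th ≈ 4.78 mV, R_th ≈ 3.69 Ω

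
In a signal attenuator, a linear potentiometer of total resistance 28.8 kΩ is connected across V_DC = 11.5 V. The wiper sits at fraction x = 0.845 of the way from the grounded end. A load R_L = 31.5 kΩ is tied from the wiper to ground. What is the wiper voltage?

The pot divides into 4.464 kΩ above the wiper and 24.34 kΩ below.
R_L loads the lower segment: effective lower R = 13.73 kΩ.
Loaded-divider output: V_out = 11.5 × 0.7546 = 8.678 V.
(Unloaded: V_out = x·V_DC = 9.72 V.)

V_out ≈ 8.68 V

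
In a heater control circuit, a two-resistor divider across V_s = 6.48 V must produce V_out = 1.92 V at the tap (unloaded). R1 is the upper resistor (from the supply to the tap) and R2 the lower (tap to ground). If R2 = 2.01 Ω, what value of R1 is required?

V_out/V_s = R2/(R1+R2) = 0.2963.
So R1 = R2 · (V_s/V_out − 1) = 2.01 × (6.48/1.92 − 1) = 2.01 × 2.375 = 4.774 Ω.

R1 ≈ 4.77 Ω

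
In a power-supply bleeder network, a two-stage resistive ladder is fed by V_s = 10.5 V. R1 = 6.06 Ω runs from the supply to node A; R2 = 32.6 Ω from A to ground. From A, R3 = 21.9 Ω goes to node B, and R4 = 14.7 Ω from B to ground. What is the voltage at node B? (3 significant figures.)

V_B ≈ 3.12 V

The second stage (R3 + R4 = 36.60 Ω) loads node A in parallel with R2.
R2 ‖ (R3+R4) = 17.24 Ω.
V_A = 10.5 × 17.24/(6.06 + 17.24) = 7.769 V.
Then the unloaded second divider: V_B = V_A × R4/(R3+R4) = 7.769 × 0.4016 = 3.120 V.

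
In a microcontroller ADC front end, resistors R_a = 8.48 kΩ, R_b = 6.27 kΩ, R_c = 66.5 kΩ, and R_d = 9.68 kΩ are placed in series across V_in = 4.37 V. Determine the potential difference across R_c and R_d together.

ΣR = 8.48 + 6.27 + 66.5 + 9.68 = 90.93 kΩ.
R_{R_c..R_d} = 66.5 + 9.68 = 76.18 kΩ.
By the voltage-divider rule, V = 4.37 × 76.18/90.93 = 3.661 V.

V ≈ 3.66 V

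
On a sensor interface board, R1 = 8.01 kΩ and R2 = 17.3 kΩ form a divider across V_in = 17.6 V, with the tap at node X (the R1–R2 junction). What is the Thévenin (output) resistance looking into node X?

Looking into X with the source shorted: R_th = R1·R2/(R1+R2) = 8.010 × 17.3/25.31 = 5.475 kΩ.

R_th ≈ 5.48 kΩ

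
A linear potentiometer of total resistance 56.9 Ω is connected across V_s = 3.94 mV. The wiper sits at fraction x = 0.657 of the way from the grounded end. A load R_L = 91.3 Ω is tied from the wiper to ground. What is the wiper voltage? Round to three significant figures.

V_out ≈ 2.27 mV

Split the track: R_lower = x·R_p = 37.38 Ω, R_upper = (1−x)·R_p = 19.52 Ω.
Lower segment in parallel with the load: 37.38 ‖ 91.3 = 26.52 Ω.
Loaded-divider output: V_out = 3.94 × 0.5761 = 2.270 mV.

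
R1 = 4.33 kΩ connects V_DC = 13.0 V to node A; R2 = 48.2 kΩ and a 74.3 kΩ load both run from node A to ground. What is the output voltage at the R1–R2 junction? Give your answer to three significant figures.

The load sits in parallel with R2, giving an effective lower resistance R2' = R2·R_L/(R2+R_L) = 29.23 kΩ.
Voltage divider with the loaded lower leg: V_out = 13.0 × 29.23/(4.33 + 29.23) = 13.0 × 0.8710 = 11.32 V.

V_out ≈ 11.3 V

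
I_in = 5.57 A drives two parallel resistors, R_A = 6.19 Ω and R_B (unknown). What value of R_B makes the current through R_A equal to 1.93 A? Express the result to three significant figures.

R_B ≈ 3.28 Ω

In a two-way split, I_A/I_in = R_B/(R_A + R_B).
1.93/5.57 = R_B/(R_A + R_B) → R_B = R_A · (0.3465)/(1 − 0.3465) = 6.19 × 0.5302 = 3.282 Ω.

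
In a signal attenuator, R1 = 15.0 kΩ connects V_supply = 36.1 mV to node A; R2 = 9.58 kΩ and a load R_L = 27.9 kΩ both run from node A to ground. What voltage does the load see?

R2 ‖ R_L = (9.58 × 27.9)/(9.58 + 27.9) = 7.131 kΩ.
Voltage divider with the loaded lower leg: V_out = 36.1 × 7.131/(15.0 + 7.131) = 36.1 × 0.3222 = 11.63 mV.
(Unloaded it would be 14.1 mV; the load pulls it down.)

V_out ≈ 11.6 mV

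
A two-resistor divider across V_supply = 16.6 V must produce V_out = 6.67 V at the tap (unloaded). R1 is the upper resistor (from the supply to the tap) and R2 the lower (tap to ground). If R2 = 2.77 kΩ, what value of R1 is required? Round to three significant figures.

The divider ratio is R2/(R1+R2) = 6.67/16.6 = 0.4018.
Rearranging, R1 = R2·(1−k)/k = 2.77 × 1.489 = 4.124 kΩ.

R1 ≈ 4.12 kΩ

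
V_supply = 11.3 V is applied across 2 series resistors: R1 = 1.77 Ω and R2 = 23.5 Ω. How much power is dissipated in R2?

P ≈ 4.70 W

The common current is I = 11.3/25.27 = 0.4472 A.
P = I²R = 0.2000 × 23.5 = 4.699 W.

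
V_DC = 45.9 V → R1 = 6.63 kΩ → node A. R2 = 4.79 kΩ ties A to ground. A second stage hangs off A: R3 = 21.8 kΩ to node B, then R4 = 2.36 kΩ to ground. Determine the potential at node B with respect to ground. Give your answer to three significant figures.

Node A sees R2 in parallel with the series input of stage 2, R3 + R4 = 24.16 kΩ.
Effective lower resistance at A: R2 ‖ 24.16 = 3.997 kΩ.
First divider: V_A = V_DC · 3.997/(6.63 + 3.997) = 17.27 V.
Stage 2 is unloaded, so V_B = V_A · R4/(R3+R4) = 17.27 × 2.36/24.16 = 1.686 V.

V_B ≈ 1.69 V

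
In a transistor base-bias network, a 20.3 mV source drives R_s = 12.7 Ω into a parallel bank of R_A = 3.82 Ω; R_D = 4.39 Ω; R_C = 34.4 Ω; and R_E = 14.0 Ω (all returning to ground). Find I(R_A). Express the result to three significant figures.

I ≈ 0.626 mA

Equivalent of the parallel group: R_p = 1.695 Ω.
Node voltage V_A = V_s · R_p/(R_s + R_p) = 20.3 × 0.1177 = 2.390 mV.
I(R_A) = V_A / R_A = 2.390/3.82 = 0.6256 mA.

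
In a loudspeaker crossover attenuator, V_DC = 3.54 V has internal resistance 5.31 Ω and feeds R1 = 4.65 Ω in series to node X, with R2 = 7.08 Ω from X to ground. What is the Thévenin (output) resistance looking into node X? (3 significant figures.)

R_th ≈ 4.14 Ω

R1' = 5.31 + 4.65 = 9.960 Ω (source resistance + R1).
Zeroing V_DC shorts the top of R1' to ground, so R_th = R1' ‖ R2 = 4.138 Ω.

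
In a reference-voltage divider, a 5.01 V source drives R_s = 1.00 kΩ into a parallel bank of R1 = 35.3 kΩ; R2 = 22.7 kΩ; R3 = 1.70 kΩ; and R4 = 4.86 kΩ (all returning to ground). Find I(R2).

Combine the parallel branches: R_p = (1/35.3 + 1/22.7 + 1/1.70 + 1/4.86)⁻¹ = 1.154 kΩ.
V_A by voltage divider: V_A = 5.01 × 1.154/(1.00 + 1.154) = 2.684 V.
Branch current I = V_A/R2 = 2.684/22.7 = 0.1183 mA.
(Check via current divider: I_total = 2.326 mA; share G_k/ΣG = 0.05085 → same result.)

I ≈ 0.118 mA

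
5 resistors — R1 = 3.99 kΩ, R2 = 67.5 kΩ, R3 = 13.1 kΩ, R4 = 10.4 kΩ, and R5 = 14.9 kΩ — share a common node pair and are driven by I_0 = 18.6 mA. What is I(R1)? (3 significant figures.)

Total conductance ΣG = 1/3.99 + 1/67.5 + 1/13.1 + 1/10.4 + 1/14.9 = 0.5050 (units of 1/kΩ).
By the current-divider rule, I = I_0 · G_k/ΣG = 18.6 × 0.4962 = 9.230 mA.

I ≈ 9.23 mA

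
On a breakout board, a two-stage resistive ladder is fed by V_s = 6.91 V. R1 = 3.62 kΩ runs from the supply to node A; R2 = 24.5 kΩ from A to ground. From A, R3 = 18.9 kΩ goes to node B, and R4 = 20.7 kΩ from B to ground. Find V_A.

V_A ≈ 5.58 V

The second stage (R3 + R4 = 39.60 kΩ) loads node A in parallel with R2.
R2 ‖ (R3+R4) = 15.14 kΩ.
First divider: V_A = V_s · 15.14/(3.62 + 15.14) = 5.576 V.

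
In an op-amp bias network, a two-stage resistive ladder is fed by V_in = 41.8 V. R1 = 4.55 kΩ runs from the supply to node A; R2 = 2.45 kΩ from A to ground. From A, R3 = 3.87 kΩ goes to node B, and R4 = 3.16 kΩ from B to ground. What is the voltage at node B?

Looking into the second stage from A: R3 + R4 = 7.030 kΩ appears in parallel with R2.
Effective lower resistance at A: R2 ‖ 7.030 = 1.817 kΩ.
So V_A = 41.8 × 0.2854 = 11.93 V.
V_B = V_A × 0.4495 = 5.362 V.

V_B ≈ 5.36 V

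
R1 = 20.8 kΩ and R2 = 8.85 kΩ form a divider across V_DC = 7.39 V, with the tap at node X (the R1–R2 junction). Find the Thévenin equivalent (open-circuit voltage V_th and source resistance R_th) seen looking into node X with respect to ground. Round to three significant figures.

V_th ≈ 2.21 V, R_th ≈ 6.21 kΩ

With X open, the divider is unloaded: V_th = 7.39 × 8.85/29.65 = 2.206 V.
With V_DC suppressed (replaced by a short), R_th = R1 ‖ R2 = (20.80 × 8.85)/(20.80 + 8.85) = 6.208 kΩ.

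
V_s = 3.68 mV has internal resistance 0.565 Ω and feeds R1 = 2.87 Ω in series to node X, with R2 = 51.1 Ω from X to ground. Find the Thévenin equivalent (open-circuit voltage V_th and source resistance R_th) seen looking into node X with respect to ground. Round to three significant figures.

R1' = 0.565 + 2.87 = 3.435 Ω (source resistance + R1).
With X open, the divider is unloaded: V_th = 3.68 × 51.1/54.54 = 3.448 mV.
Zeroing V_s shorts the top of R1' to ground, so R_th = R1' ‖ R2 = 3.219 Ω.

V_th ≈ 3.45 mV, R_th ≈ 3.22 Ω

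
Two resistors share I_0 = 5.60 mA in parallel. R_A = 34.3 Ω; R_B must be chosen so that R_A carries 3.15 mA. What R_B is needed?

The fraction through R_A equals R_B/(R_A+R_B).
With f = 0.5625, R_B = R_A · f/(1−f) = 34.3 × 1.286 = 44.10 Ω.

R_B ≈ 44.1 Ω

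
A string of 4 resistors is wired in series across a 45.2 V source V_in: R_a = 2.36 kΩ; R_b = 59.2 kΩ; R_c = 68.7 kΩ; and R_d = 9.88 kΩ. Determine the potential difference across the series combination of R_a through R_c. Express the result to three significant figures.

V ≈ 42.0 V

ΣR = 2.36 + 59.2 + 68.7 + 9.88 = 140.1 kΩ.
R_{R_a..R_c} = 2.36 + 59.2 + 68.7 = 130.3 kΩ.
V = V_in · R/ΣR = 45.2 × 0.9295 = 42.01 V.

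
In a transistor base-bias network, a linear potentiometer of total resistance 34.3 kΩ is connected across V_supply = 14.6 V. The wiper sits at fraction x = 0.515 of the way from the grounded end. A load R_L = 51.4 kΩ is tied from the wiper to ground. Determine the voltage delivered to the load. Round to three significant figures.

Split the track: R_lower = x·R_p = 17.66 kΩ, R_upper = (1−x)·R_p = 16.64 kΩ.
(x·R_p) ‖ R_L = 13.15 kΩ.
V_out = 14.6 × 13.15/(16.64 + 13.15) = 6.445 V.

V_out ≈ 6.44 V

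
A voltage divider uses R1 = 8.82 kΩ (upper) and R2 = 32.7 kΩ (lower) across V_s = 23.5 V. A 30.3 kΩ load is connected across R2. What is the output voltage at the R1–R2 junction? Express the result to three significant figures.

R2 ‖ R_L = (32.7 × 30.3)/(32.7 + 30.3) = 15.73 kΩ.
Now apply the divider: V_out = 23.5 × 0.6407 = 15.06 V.
(Unloaded it would be 18.5 V; the load pulls it down.)

V_out ≈ 15.1 V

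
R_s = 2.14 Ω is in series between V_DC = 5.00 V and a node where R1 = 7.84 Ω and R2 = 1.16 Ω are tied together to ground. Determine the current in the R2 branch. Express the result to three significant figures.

I ≈ 1.38 A

Combine the parallel branches: R_p = (1/7.84 + 1/1.16)⁻¹ = 1.010 Ω.
Node voltage V_A = V_DC · R_p/(R_s + R_p) = 5.00 × 0.3207 = 1.604 V.
I(R2) = V_A / R2 = 1.604/1.16 = 1.383 A.
(Equivalently: I_total = 1.587 A, then current-divider fraction G_k/ΣG = 0.8711.)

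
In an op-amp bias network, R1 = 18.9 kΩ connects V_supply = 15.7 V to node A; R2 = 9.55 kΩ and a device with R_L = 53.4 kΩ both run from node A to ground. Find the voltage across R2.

First combine the lower leg with the load: R2 ‖ R_L = 8.101 kΩ.
Then V_out = V_supply · R2'/(R1 + R2') = 15.7 × 8.101/27.00 = 4.710 V.

V_out ≈ 4.71 V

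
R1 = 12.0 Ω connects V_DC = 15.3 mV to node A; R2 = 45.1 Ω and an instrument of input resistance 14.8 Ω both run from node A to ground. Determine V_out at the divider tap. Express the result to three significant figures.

V_out ≈ 7.37 mV

R2 ‖ R_L = (45.1 × 14.8)/(45.1 + 14.8) = 11.14 Ω.
Then V_out = V_DC · R2'/(R1 + R2') = 15.3 × 11.14/23.14 = 7.367 mV.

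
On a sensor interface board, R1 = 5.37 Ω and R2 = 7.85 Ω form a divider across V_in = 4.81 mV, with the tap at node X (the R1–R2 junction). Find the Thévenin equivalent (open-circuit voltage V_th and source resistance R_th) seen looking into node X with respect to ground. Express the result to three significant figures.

Open-circuit (no load on X): V_th = V_in · R2/(R1 + R2) = 4.81 × 7.85/(5.370 + 7.85) = 2.856 mV.
Zeroing V_in shorts the top of R1 to ground, so R_th = R1 ‖ R2 = 3.189 Ω.

V_th ≈ 2.86 mV, R_th ≈ 3.19 Ω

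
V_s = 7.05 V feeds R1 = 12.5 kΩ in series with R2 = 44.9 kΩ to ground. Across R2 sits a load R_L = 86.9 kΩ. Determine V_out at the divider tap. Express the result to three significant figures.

V_out ≈ 4.96 V

The load sits in parallel with R2, giving an effective lower resistance R2' = R2·R_L/(R2+R_L) = 29.60 kΩ.
Now apply the divider: V_out = 7.05 × 0.7031 = 4.957 V.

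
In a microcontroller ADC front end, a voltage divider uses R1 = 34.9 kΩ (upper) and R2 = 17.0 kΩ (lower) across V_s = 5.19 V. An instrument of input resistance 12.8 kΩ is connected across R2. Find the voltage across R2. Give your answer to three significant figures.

V_out ≈ 0.898 V

First combine the lower leg with the load: R2 ‖ R_L = 7.302 kΩ.
Now apply the divider: V_out = 5.19 × 0.1730 = 0.8980 V.
(Unloaded it would be 1.70 V; the load pulls it down.)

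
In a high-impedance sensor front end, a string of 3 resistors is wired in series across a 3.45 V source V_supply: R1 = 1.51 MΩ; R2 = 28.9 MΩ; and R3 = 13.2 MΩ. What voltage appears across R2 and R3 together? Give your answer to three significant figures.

V ≈ 3.33 V

Total series resistance ΣR = 1.51 + 28.9 + 13.2 = 43.61 MΩ.
R_{R2..R3} = 28.9 + 13.2 = 42.10 MΩ.
Voltage divider: V = V_supply · (42.10 / 43.61) = 3.45 × 0.9654 = 3.331 V.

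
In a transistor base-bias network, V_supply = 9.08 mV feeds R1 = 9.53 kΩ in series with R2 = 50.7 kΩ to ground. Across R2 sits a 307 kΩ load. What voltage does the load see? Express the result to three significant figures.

R2 ‖ R_L = (50.7 × 307)/(50.7 + 307) = 43.51 kΩ.
Voltage divider with the loaded lower leg: V_out = 9.08 × 43.51/(9.53 + 43.51) = 9.08 × 0.8203 = 7.449 mV.

V_out ≈ 7.45 mV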